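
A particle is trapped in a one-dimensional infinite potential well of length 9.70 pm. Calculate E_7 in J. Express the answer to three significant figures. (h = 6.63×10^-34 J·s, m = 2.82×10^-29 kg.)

E_7 = 1.01×10^-15 J

For an infinite well E_n = n²h²/(8mL²), so E_1 = h²/(8mL²) = (6.63×10^-34)²/(8·2.82×10^-29·(9.70×10^-12 m)²) = 2.071×10^-17 J.
Then E_7 = 7²·E_1 = 49·2.071×10^-17 J = 1.01×10^-15 J.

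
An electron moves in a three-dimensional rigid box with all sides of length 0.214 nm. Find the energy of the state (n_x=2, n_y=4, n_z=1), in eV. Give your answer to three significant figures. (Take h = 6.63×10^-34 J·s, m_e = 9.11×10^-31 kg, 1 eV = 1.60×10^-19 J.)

For a 3D rectangular well E = (h²/8m_e)·Σ n_i²/L_i² = (6.63×10^-34)²/(8·9.11×10^-31) · [2²/(0.214 nm)² + 4²/(0.214 nm)² + 1²/(0.214 nm)²].
Evaluating gives E = 2.766×10^-17 J = 173 eV.

E = 173 eV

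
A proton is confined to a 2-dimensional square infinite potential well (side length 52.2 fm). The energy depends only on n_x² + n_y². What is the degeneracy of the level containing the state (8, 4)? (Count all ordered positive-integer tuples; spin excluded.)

The level has n_x² + n_y² = 80. The ordered positive-integer solutions are (4, 8), (8, 4).
That gives 2 states.

degeneracy = 2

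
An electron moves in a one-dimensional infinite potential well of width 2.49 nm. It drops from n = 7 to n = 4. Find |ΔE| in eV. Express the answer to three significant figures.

E_1 = h²/(8m_eL²) = 9.717×10^-21 J.
|ΔE| = |7² − 4²|·E_1 = 33·9.717×10^-21 J = 3.207×10^-19 J = 2.00 eV.

|ΔE| = 2.00 eV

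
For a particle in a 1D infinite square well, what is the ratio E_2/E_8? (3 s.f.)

0.0625

E_n ∝ n², so E_2/E_8 = 2²/8² = 4/64 = 0.0625.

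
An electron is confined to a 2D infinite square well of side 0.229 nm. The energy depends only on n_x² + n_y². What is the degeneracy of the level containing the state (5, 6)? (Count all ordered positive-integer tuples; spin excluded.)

The level has n_x² + n_y² = 61. The ordered positive-integer solutions are (5, 6), (6, 5).
That gives 2 states.

degeneracy = 2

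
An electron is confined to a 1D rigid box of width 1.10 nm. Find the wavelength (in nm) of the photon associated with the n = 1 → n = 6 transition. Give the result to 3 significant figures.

λ = 114 nm

E_1 = h²/(8m_eL²) = 4.979×10^-20 J, so ΔE = (6² − 1²)E_1 = 1.743×10^-18 J.
λ = hc/ΔE = (6.626×10^-34·2.998×10^8)/1.743×10^-18 = 1.14×10^-7 m = 114 nm.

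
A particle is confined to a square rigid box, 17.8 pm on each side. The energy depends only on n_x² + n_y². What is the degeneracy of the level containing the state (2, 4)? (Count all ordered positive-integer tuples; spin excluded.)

degeneracy = 2

The level has n_x² + n_y² = 20. The ordered positive-integer solutions are (2, 4), (4, 2).
That gives 2 states.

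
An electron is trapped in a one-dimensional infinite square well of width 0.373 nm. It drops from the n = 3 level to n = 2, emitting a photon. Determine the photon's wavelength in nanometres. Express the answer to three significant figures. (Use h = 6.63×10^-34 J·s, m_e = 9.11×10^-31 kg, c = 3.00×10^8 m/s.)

E_1 = h²/(8m_eL²) = 4.335×10^-19 J, so ΔE = (3² − 2²)E_1 = 2.167×10^-18 J.
λ = hc/ΔE = (6.63×10^-34·3.00×10^8)/2.167×10^-18 = 9.18×10^-8 m = 91.8 nm.

λ = 91.8 nm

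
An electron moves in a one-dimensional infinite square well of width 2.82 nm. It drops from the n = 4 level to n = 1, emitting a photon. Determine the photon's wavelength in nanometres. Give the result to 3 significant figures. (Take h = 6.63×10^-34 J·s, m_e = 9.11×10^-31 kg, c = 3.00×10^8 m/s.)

E_1 = h²/(8m_eL²) = 7.584×10^-21 J, so ΔE = (4² − 1²)E_1 = 1.138×10^-19 J.
λ = hc/ΔE = (6.63×10^-34·3.00×10^8)/1.138×10^-19 = 1.75×10^-6 m = 1.75×10^3 nm.

λ = 1.75×10^3 nm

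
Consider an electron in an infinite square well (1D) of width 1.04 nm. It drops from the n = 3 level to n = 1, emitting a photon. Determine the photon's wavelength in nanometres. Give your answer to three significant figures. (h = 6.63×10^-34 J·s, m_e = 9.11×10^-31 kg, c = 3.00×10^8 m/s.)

λ = 446 nm

E_1 = h²/(8m_eL²) = 5.576×10^-20 J, so ΔE = (3² − 1²)E_1 = 4.461×10^-19 J.
λ = hc/ΔE = (6.63×10^-34·3.00×10^8)/4.461×10^-19 = 4.46×10^-7 m = 446 nm.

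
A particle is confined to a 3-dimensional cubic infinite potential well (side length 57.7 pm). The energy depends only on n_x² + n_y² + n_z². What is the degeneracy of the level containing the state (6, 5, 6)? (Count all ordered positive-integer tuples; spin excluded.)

degeneracy = 3

The level has n_x² + n_y² + n_z² = 97. The ordered positive-integer solutions are (5, 6, 6), (6, 5, 6), (6, 6, 5).
That gives 3 states.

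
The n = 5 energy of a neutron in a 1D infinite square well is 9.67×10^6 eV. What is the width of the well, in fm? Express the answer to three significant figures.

L = 23.0 fm

From E_n = n²h²/(8m_nL²), L = n·h/√(8m_nE_n).
E_5 = 9.67×10^6 eV = 1.549×10^-12 J, so L = 5·6.626×10^-34/√(8·1.675×10^-27·1.549×10^-12) = 2.30×10^-14 m = 23.0 fm.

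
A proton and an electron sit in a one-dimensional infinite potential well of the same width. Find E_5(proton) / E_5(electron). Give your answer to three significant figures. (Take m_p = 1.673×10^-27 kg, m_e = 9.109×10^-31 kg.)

E_n ∝ 1/m at fixed n and L, so the ratio is m_e/m_p = 9.109×10^-31/1.673×10^-27 = 5.44×10^-4.

5.44×10^-4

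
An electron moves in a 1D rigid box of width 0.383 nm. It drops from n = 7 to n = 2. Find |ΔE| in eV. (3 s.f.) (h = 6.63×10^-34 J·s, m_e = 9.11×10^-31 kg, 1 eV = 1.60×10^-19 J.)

E_1 = h²/(8m_eL²) = 4.112×10^-19 J.
|ΔE| = |7² − 2²|·E_1 = 45·4.112×10^-19 J = 1.850×10^-17 J = 116 eV.

|ΔE| = 116 eV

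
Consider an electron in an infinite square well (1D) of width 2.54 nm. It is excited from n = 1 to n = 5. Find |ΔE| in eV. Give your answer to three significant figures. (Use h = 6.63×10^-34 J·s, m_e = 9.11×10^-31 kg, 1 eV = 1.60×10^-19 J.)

E_1 = h²/(8m_eL²) = 9.349×10^-21 J.
|ΔE| = |1² − 5²|·E_1 = 24·9.349×10^-21 J = 2.244×10^-19 J = 1.40 eV.

|ΔE| = 1.40 eV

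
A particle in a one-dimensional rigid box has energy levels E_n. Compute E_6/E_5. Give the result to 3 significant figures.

1.44

E_n ∝ n², so E_6/E_5 = 6²/5² = 36/25 = 1.44.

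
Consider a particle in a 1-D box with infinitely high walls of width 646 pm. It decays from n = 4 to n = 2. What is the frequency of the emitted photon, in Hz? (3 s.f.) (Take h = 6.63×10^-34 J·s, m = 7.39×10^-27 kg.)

E_1 = h²/(8mL²) = 1.782×10^-23 J and ΔE = (4² − 2²)E_1 = 2.138×10^-22 J.
f = ΔE/h = 2.138×10^-22/6.63×10^-34 = 3.22×10^11 Hz.

f = 3.22×10^11 Hz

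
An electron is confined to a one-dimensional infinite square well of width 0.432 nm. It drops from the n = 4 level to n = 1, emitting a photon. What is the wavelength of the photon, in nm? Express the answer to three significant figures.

λ = 41.0 nm

E_1 = h²/(8m_eL²) = 3.228×10^-19 J, so ΔE = (4² − 1²)E_1 = 4.842×10^-18 J.
λ = hc/ΔE = (6.626×10^-34·2.998×10^8)/4.842×10^-18 = 4.10×10^-8 m = 41.0 nm.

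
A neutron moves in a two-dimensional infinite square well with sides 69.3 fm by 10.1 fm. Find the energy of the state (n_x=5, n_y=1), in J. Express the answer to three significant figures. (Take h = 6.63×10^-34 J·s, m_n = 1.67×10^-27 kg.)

E = 4.94×10^-13 J

For a 2D rectangular well E = (h²/8m_n)·Σ n_i²/L_i² = (6.63×10^-34)²/(8·1.67×10^-27) · [5²/(69.3 fm)² + 1²/(10.1 fm)²].
Evaluating gives E = 4.94×10^-13 J.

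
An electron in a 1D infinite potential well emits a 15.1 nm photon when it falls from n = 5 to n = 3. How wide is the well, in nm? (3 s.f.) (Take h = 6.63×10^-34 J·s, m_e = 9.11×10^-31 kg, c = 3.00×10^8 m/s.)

The photon carries ΔE = hc/λ = 6.63×10^-34·3.00×10^8/1.51×10^-8 m = 1.317×10^-17 J.
Since ΔE = (5² − 3²)E_1, E_1 = 8.231×10^-19 J, and L = h/√(8m_eE_1) = 2.71×10^-10 m = 0.271 nm.

L = 0.271 nm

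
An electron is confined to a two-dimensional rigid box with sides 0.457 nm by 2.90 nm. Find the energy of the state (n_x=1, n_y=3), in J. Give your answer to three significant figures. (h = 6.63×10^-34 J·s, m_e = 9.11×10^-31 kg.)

For a 2D rectangular well E = (h²/8m_e)·Σ n_i²/L_i² = (6.63×10^-34)²/(8·9.11×10^-31) · [1²/(0.457 nm)² + 3²/(2.90 nm)²].
Evaluating gives E = 3.53×10^-19 J.

E = 3.53×10^-19 J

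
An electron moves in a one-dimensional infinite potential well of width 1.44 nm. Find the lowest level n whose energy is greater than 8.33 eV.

n = 7

E_1 = h²/(8m_eL²) = 2.905×10^-20 J = 0.1813 eV.
Need n² > 8.33/0.1813 = 45.95, i.e. n > 6.779.
The smallest integer satisfying this is n = 7.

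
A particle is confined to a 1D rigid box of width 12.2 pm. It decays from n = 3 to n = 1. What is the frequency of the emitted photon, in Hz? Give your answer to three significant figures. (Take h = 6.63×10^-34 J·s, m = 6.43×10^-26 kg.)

f = 6.93×10^13 Hz

E_1 = h²/(8mL²) = 5.741×10^-21 J and ΔE = (3² − 1²)E_1 = 4.593×10^-20 J.
f = ΔE/h = 4.593×10^-20/6.63×10^-34 = 6.93×10^13 Hz.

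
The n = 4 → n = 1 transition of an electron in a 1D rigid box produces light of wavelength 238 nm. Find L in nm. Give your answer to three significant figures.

L = 1.04 nm

The photon carries ΔE = hc/λ = 6.626×10^-34·2.998×10^8/2.38×10^-7 m = 8.347×10^-19 J.
Since ΔE = (4² − 1²)E_1, E_1 = 5.565×10^-20 J, and L = h/√(8m_eE_1) = 1.04×10^-9 m = 1.04 nm.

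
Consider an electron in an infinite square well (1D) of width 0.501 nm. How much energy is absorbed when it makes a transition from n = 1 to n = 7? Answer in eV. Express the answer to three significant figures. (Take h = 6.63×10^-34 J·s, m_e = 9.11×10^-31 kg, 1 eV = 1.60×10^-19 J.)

|ΔE| = 72.1 eV

E_1 = h²/(8m_eL²) = 2.403×10^-19 J.
|ΔE| = |1² − 7²|·E_1 = 48·2.403×10^-19 J = 1.153×10^-17 J = 72.1 eV.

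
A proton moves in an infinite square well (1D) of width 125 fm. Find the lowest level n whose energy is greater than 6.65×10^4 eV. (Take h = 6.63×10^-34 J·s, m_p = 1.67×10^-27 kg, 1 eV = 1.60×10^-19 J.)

n = 3

E_1 = h²/(8m_pL²) = 2.106×10^-15 J = 1.316×10^4 eV.
Need n² > 6.65×10^4/1.316×10^4 = 5.053, i.e. n > 2.248.
The smallest integer satisfying this is n = 3.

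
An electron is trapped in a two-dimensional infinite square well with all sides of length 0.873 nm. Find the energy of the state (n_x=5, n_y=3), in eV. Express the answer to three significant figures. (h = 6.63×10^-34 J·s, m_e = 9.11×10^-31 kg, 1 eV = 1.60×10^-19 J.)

E = 16.8 eV

For a 2D rectangular well E = (h²/8m_e)·Σ n_i²/L_i² = (6.63×10^-34)²/(8·9.11×10^-31) · [5²/(0.873 nm)² + 3²/(0.873 nm)²].
Evaluating gives E = 2.691×10^-18 J = 16.8 eV.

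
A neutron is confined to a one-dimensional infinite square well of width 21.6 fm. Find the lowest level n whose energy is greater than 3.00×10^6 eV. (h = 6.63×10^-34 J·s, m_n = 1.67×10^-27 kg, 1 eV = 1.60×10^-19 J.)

E_1 = h²/(8m_nL²) = 7.052×10^-14 J = 4.408×10^5 eV.
Need n² > 3.00×10^6/4.408×10^5 = 6.806, i.e. n > 2.609.
The smallest integer satisfying this is n = 3.

n = 3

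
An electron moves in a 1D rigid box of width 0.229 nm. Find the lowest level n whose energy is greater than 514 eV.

E_1 = h²/(8m_eL²) = 1.149×10^-18 J = 7.172 eV.
Need n² > 514/7.172 = 71.67, i.e. n > 8.466.
The smallest integer satisfying this is n = 9.

n = 9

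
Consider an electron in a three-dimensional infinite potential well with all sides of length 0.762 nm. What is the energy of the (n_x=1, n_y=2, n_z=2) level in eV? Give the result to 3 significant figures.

E = 5.83 eV

For a 3D rectangular well E = (h²/8m_e)·Σ n_i²/L_i² = (6.626×10^-34)²/(8·9.109×10^-31) · [1²/(0.762 nm)² + 2²/(0.762 nm)² + 2²/(0.762 nm)²].
Evaluating gives E = 9.338×10^-19 J = 5.83 eV.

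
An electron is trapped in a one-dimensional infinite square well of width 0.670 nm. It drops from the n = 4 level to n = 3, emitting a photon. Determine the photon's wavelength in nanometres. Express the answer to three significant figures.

E_1 = h²/(8m_eL²) = 1.342×10^-19 J, so ΔE = (4² − 3²)E_1 = 9.394×10^-19 J.
λ = hc/ΔE = (6.626×10^-34·2.998×10^8)/9.394×10^-19 = 2.11×10^-7 m = 211 nm.

λ = 211 nm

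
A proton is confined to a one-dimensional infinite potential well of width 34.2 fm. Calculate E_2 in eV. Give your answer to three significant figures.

For an infinite well E_n = n²h²/(8m_pL²), so E_1 = h²/(8m_pL²) = (6.626×10^-34)²/(8·1.673×10^-27·(3.42×10^-14 m)²) = 2.805×10^-14 J.
Then E_2 = 2²·E_1 = 4·2.805×10^-14 J = 1.122×10^-13 J.
Converting, E_2 = 1.122×10^-13 J / (1.602×10^-19 J/eV) = 7.00×10^5 eV.

E_2 = 7.00×10^5 eV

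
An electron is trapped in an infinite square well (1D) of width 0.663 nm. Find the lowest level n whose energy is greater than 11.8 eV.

n = 4

E_1 = h²/(8m_eL²) = 1.371×10^-19 J = 0.8558 eV.
Need n² > 11.8/0.8558 = 13.79, i.e. n > 3.713.
The smallest integer satisfying this is n = 4.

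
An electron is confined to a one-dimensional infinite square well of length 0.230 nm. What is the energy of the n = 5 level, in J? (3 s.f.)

E_5 = 2.85×10^-17 J

For an infinite well E_n = n²h²/(8m_eL²), so E_1 = h²/(8m_eL²) = (6.626×10^-34)²/(8·9.109×10^-31·(2.30×10^-10 m)²) = 1.139×10^-18 J.
Then E_5 = 5²·E_1 = 25·1.139×10^-18 J = 2.85×10^-17 J.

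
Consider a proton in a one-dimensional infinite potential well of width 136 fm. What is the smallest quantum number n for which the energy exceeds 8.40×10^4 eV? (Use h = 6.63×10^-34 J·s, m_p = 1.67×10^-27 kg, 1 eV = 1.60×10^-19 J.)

n = 3

E_1 = h²/(8m_pL²) = 1.779×10^-15 J = 1.112×10^4 eV.
Need n² > 8.40×10^4/1.112×10^4 = 7.554, i.e. n > 2.748.
The smallest integer satisfying this is n = 3.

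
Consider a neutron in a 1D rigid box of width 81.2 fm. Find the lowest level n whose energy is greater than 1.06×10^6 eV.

n = 6

E_1 = h²/(8m_nL²) = 4.969×10^-15 J = 3.102×10^4 eV.
Need n² > 1.06×10^6/3.102×10^4 = 34.17, i.e. n > 5.846.
The smallest integer satisfying this is n = 6.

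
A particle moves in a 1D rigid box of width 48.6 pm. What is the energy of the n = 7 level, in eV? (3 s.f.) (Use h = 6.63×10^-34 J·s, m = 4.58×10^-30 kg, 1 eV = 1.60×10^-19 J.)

For an infinite well E_n = n²h²/(8mL²), so E_1 = h²/(8mL²) = (6.63×10^-34)²/(8·4.58×10^-30·(4.86×10^-11 m)²) = 5.079×10^-18 J.
Then E_7 = 7²·E_1 = 49·5.079×10^-18 J = 2.489×10^-16 J.
Converting, E_7 = 2.489×10^-16 J / (1.60×10^-19 J/eV) = 1.56×10^3 eV.

E_7 = 1.56×10^3 eV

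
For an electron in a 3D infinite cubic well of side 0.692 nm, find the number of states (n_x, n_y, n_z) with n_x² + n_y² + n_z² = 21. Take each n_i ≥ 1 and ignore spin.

degeneracy = 6

The level has n_x² + n_y² + n_z² = 21. The ordered positive-integer solutions are (1, 2, 4), (1, 4, 2), (2, 1, 4), (2, 4, 1), (4, 1, 2), (4, 2, 1).
That gives 6 states.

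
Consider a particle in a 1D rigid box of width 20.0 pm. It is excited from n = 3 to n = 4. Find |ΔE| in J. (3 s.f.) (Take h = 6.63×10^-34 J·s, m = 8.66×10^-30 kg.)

|ΔE| = 1.11×10^-16 J

E_1 = h²/(8mL²) = 1.586×10^-17 J.
|ΔE| = |3² − 4²|·E_1 = 7·1.586×10^-17 J = 1.11×10^-16 J.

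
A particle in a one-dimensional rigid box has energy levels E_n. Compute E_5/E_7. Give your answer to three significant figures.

E_n ∝ n², so E_5/E_7 = 5²/7² = 25/49 = 0.510.

0.510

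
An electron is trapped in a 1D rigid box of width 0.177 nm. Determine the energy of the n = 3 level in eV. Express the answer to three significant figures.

For an infinite well E_n = n²h²/(8m_eL²), so E_1 = h²/(8m_eL²) = (6.626×10^-34)²/(8·9.109×10^-31·(1.77×10^-10 m)²) = 1.923×10^-18 J.
Then E_3 = 3²·E_1 = 9·1.923×10^-18 J = 1.731×10^-17 J.
Converting, E_3 = 1.731×10^-17 J / (1.602×10^-19 J/eV) = 108 eV.

E_3 = 108 eV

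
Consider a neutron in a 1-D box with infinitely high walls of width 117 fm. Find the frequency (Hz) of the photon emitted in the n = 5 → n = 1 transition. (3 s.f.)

E_1 = h²/(8m_nL²) = 2.393×10^-15 J and ΔE = (5² − 1²)E_1 = 5.743×10^-14 J.
f = ΔE/h = 5.743×10^-14/6.626×10^-34 = 8.67×10^19 Hz.

f = 8.67×10^19 Hz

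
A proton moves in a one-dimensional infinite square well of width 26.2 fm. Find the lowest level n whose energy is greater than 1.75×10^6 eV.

E_1 = h²/(8m_pL²) = 4.779×10^-14 J = 2.983×10^5 eV.
Need n² > 1.75×10^6/2.983×10^5 = 5.867, i.e. n > 2.422.
The smallest integer satisfying this is n = 3.

n = 3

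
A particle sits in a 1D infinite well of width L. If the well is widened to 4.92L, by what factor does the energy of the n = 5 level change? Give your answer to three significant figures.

0.0413

E_n ∝ 1/L², so the energy scales by 1/4.92² = 0.0413.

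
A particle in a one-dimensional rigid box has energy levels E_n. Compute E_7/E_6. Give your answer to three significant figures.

E_n ∝ n², so E_7/E_6 = 7²/6² = 49/36 = 1.36.

1.36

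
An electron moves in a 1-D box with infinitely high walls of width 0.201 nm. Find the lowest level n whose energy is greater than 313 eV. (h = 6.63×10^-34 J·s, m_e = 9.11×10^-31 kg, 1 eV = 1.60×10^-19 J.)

n = 6

E_1 = h²/(8m_eL²) = 1.493×10^-18 J = 9.331 eV.
Need n² > 313/9.331 = 33.54, i.e. n > 5.791.
The smallest integer satisfying this is n = 6.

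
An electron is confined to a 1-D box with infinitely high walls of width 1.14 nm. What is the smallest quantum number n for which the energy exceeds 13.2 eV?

n = 7

E_1 = h²/(8m_eL²) = 4.636×10^-20 J = 0.2894 eV.
Need n² > 13.2/0.2894 = 45.61, i.e. n > 6.754.
The smallest integer satisfying this is n = 7.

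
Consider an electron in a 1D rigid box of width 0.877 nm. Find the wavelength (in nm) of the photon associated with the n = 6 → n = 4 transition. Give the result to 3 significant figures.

λ = 127 nm

E_1 = h²/(8m_eL²) = 7.833×10^-20 J, so ΔE = (6² − 4²)E_1 = 1.567×10^-18 J.
λ = hc/ΔE = (6.626×10^-34·2.998×10^8)/1.567×10^-18 = 1.27×10^-7 m = 127 nm.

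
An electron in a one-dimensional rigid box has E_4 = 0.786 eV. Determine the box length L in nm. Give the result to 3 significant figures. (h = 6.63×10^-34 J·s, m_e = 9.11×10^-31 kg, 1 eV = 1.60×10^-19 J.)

From E_n = n²h²/(8m_eL²), L = n·h/√(8m_eE_n).
E_4 = 0.786 eV = 1.258×10^-19 J, so L = 4·6.63×10^-34/√(8·9.11×10^-31·1.258×10^-19) = 2.77×10^-9 m = 2.77 nm.

L = 2.77 nm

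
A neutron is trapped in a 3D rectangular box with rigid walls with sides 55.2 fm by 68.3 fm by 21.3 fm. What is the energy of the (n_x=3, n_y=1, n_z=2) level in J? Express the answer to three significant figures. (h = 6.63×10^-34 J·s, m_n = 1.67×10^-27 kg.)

For a 3D rectangular well E = (h²/8m_n)·Σ n_i²/L_i² = (6.63×10^-34)²/(8·1.67×10^-27) · [3²/(55.2 fm)² + 1²/(68.3 fm)² + 2²/(21.3 fm)²].
Evaluating gives E = 3.94×10^-13 J.

E = 3.94×10^-13 J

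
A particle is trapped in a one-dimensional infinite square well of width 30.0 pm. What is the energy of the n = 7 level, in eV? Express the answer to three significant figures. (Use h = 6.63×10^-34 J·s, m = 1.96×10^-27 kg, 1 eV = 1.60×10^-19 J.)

E_7 = 9.54 eV

For an infinite well E_n = n²h²/(8mL²), so E_1 = h²/(8mL²) = (6.63×10^-34)²/(8·1.96×10^-27·(3.00×10^-11 m)²) = 3.115×10^-20 J.
Then E_7 = 7²·E_1 = 49·3.115×10^-20 J = 1.526×10^-18 J.
Converting, E_7 = 1.526×10^-18 J / (1.60×10^-19 J/eV) = 9.54 eV.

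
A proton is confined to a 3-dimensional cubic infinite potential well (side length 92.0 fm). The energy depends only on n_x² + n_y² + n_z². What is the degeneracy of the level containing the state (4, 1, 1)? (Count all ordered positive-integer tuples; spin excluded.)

degeneracy = 3

The level has n_x² + n_y² + n_z² = 18. The ordered positive-integer solutions are (1, 1, 4), (1, 4, 1), (4, 1, 1).
That gives 3 states.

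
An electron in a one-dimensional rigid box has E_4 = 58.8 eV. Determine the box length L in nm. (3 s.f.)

L = 0.320 nm

From E_n = n²h²/(8m_eL²), L = n·h/√(8m_eE_n).
E_4 = 58.8 eV = 9.420×10^-18 J, so L = 4·6.626×10^-34/√(8·9.109×10^-31·9.420×10^-18) = 3.20×10^-10 m = 0.320 nm.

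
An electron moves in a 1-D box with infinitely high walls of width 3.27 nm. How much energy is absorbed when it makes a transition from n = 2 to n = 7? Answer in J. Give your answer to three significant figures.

E_1 = h²/(8m_eL²) = 5.634×10^-21 J.
|ΔE| = |2² − 7²|·E_1 = 45·5.634×10^-21 J = 2.54×10^-19 J.

|ΔE| = 2.54×10^-19 J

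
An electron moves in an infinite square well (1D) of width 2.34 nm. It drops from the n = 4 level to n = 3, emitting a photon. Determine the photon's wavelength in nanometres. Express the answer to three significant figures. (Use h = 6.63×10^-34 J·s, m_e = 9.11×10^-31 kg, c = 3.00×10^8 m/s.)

λ = 2.58×10^3 nm

E_1 = h²/(8m_eL²) = 1.102×10^-20 J, so ΔE = (4² − 3²)E_1 = 7.714×10^-20 J.
λ = hc/ΔE = (6.63×10^-34·3.00×10^8)/7.714×10^-20 = 2.58×10^-6 m = 2.58×10^3 nm.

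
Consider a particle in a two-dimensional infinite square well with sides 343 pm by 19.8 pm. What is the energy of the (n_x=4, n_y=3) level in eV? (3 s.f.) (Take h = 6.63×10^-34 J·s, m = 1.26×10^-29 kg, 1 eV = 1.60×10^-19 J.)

E = 629 eV

For a 2D rectangular well E = (h²/8m)·Σ n_i²/L_i² = (6.63×10^-34)²/(8·1.26×10^-29) · [4²/(343 pm)² + 3²/(19.8 pm)²].
Evaluating gives E = 1.007×10^-16 J = 629 eV.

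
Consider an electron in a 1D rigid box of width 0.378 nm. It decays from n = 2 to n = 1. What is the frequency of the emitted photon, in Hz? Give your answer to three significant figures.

f = 1.91×10^15 Hz

E_1 = h²/(8m_eL²) = 4.217×10^-19 J and ΔE = (2² − 1²)E_1 = 1.265×10^-18 J.
f = ΔE/h = 1.265×10^-18/6.626×10^-34 = 1.91×10^15 Hz.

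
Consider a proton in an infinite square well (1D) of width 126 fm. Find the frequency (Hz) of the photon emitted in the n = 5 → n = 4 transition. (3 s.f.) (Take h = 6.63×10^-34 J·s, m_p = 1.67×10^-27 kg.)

f = 2.81×10^19 Hz

E_1 = h²/(8m_pL²) = 2.072×10^-15 J and ΔE = (5² − 4²)E_1 = 1.865×10^-14 J.
f = ΔE/h = 1.865×10^-14/6.63×10^-34 = 2.81×10^19 Hz.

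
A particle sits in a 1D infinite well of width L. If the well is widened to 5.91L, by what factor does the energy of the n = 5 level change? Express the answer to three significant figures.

E_n ∝ 1/L², so the energy scales by 1/5.91² = 0.0286.

0.0286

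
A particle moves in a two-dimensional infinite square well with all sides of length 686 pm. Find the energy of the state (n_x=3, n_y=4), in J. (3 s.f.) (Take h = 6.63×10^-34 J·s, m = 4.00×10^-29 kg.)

For a 2D rectangular well E = (h²/8m)·Σ n_i²/L_i² = (6.63×10^-34)²/(8·4.00×10^-29) · [3²/(686 pm)² + 4²/(686 pm)²].
Evaluating gives E = 7.30×10^-20 J.

E = 7.30×10^-20 J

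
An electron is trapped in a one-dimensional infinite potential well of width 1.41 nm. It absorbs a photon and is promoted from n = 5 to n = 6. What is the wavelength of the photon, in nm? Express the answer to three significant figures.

λ = 596 nm

E_1 = h²/(8m_eL²) = 3.030×10^-20 J, so ΔE = (6² − 5²)E_1 = 3.333×10^-19 J.
λ = hc/ΔE = (6.626×10^-34·2.998×10^8)/3.333×10^-19 = 5.96×10^-7 m = 596 nm.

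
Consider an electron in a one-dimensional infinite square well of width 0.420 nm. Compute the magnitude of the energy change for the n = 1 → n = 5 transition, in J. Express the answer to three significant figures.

|ΔE| = 8.20×10^-18 J

E_1 = h²/(8m_eL²) = 3.415×10^-19 J.
|ΔE| = |1² − 5²|·E_1 = 24·3.415×10^-19 J = 8.20×10^-18 J.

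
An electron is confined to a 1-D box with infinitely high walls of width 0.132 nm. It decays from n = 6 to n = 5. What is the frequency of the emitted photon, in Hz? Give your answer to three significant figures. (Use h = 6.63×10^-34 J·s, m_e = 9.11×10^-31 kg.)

f = 5.74×10^16 Hz

E_1 = h²/(8m_eL²) = 3.462×10^-18 J and ΔE = (6² − 5²)E_1 = 3.808×10^-17 J.
f = ΔE/h = 3.808×10^-17/6.63×10^-34 = 5.74×10^16 Hz.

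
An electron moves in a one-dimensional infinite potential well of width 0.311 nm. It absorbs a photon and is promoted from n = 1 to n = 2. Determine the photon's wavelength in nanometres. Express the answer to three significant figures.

λ = 106 nm

E_1 = h²/(8m_eL²) = 6.229×10^-19 J, so ΔE = (2² − 1²)E_1 = 1.869×10^-18 J.
λ = hc/ΔE = (6.626×10^-34·2.998×10^8)/1.869×10^-18 = 1.06×10^-7 m = 106 nm.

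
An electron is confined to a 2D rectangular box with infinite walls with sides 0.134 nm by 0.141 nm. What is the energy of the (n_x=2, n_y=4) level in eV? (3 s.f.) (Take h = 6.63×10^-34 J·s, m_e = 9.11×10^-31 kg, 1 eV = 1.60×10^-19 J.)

For a 2D rectangular well E = (h²/8m_e)·Σ n_i²/L_i² = (6.63×10^-34)²/(8·9.11×10^-31) · [2²/(0.134 nm)² + 4²/(0.141 nm)²].
Evaluating gives E = 6.198×10^-17 J = 387 eV.

E = 387 eV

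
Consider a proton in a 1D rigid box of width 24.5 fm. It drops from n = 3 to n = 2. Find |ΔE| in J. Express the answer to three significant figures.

|ΔE| = 2.73×10^-13 J

E_1 = h²/(8m_pL²) = 5.465×10^-14 J.
|ΔE| = |3² − 2²|·E_1 = 5·5.465×10^-14 J = 2.73×10^-13 J.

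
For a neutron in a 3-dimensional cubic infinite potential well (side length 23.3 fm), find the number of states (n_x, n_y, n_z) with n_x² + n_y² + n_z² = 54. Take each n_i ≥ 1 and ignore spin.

degeneracy = 12

The level has n_x² + n_y² + n_z² = 54. The ordered positive-integer solutions are (1, 2, 7), (1, 7, 2), (2, 1, 7), (2, 5, 5), (2, 7, 1), (3, 3, 6), (3, 6, 3), (5, 2, 5), (5, 5, 2), (6, 3, 3), (7, 1, 2), (7, 2, 1).
That gives 12 states.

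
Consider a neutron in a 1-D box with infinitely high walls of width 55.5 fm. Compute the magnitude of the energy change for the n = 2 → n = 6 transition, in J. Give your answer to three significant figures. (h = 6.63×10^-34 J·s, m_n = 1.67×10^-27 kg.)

|ΔE| = 3.42×10^-13 J

E_1 = h²/(8m_nL²) = 1.068×10^-14 J.
|ΔE| = |2² − 6²|·E_1 = 32·1.068×10^-14 J = 3.42×10^-13 J.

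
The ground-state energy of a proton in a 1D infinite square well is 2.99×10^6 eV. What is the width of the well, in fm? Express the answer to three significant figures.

From E_n = n²h²/(8m_pL²), L = n·h/√(8m_pE_n).
E_1 = 2.99×10^6 eV = 4.790×10^-13 J, so L = 1·6.626×10^-34/√(8·1.673×10^-27·4.790×10^-13) = 8.28×10^-15 m = 8.28 fm.

L = 8.28 fm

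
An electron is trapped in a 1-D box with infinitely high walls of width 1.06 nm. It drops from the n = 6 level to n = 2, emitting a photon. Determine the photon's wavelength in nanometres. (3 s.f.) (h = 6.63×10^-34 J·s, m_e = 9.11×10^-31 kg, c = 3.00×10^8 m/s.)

E_1 = h²/(8m_eL²) = 5.368×10^-20 J, so ΔE = (6² − 2²)E_1 = 1.718×10^-18 J.
λ = hc/ΔE = (6.63×10^-34·3.00×10^8)/1.718×10^-18 = 1.16×10^-7 m = 116 nm.

λ = 116 nm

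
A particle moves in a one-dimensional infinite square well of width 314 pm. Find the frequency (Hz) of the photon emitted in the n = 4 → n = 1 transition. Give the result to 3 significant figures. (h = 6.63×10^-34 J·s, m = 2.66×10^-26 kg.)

f = 4.74×10^11 Hz

E_1 = h²/(8mL²) = 2.095×10^-23 J and ΔE = (4² − 1²)E_1 = 3.142×10^-22 J.
f = ΔE/h = 3.142×10^-22/6.63×10^-34 = 4.74×10^11 Hz.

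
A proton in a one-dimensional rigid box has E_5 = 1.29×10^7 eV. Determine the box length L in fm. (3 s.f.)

L = 19.9 fm

From E_n = n²h²/(8m_pL²), L = n·h/√(8m_pE_n).
E_5 = 1.29×10^7 eV = 2.067×10^-12 J, so L = 5·6.626×10^-34/√(8·1.673×10^-27·2.067×10^-12) = 1.99×10^-14 m = 19.9 fm.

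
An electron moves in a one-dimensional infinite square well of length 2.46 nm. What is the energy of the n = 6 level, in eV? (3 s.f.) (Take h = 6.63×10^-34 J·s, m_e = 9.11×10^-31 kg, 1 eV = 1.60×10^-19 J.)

For an infinite well E_n = n²h²/(8m_eL²), so E_1 = h²/(8m_eL²) = (6.63×10^-34)²/(8·9.11×10^-31·(2.46×10^-9 m)²) = 9.967×10^-21 J.
Then E_6 = 6²·E_1 = 36·9.967×10^-21 J = 3.588×10^-19 J.
Converting, E_6 = 3.588×10^-19 J / (1.60×10^-19 J/eV) = 2.24 eV.

E_6 = 2.24 eV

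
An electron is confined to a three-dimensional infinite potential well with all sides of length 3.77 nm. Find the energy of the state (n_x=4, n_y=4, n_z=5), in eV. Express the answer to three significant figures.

E = 1.51 eV

For a 3D rectangular well E = (h²/8m_e)·Σ n_i²/L_i² = (6.626×10^-34)²/(8·9.109×10^-31) · [4²/(3.77 nm)² + 4²/(3.77 nm)² + 5²/(3.77 nm)²].
Evaluating gives E = 2.416×10^-19 J = 1.51 eV.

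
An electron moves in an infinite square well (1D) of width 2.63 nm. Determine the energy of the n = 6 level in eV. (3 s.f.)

E_6 = 1.96 eV

For an infinite well E_n = n²h²/(8m_eL²), so E_1 = h²/(8m_eL²) = (6.626×10^-34)²/(8·9.109×10^-31·(2.63×10^-9 m)²) = 8.710×10^-21 J.
Then E_6 = 6²·E_1 = 36·8.710×10^-21 J = 3.136×10^-19 J.
Converting, E_6 = 3.136×10^-19 J / (1.602×10^-19 J/eV) = 1.96 eV.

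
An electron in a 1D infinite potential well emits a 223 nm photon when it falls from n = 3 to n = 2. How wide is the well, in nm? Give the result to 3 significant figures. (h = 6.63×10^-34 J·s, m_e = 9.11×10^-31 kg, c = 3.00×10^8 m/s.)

L = 0.581 nm

The photon carries ΔE = hc/λ = 6.63×10^-34·3.00×10^8/2.23×10^-7 m = 8.919×10^-19 J.
Since ΔE = (3² − 2²)E_1, E_1 = 1.784×10^-19 J, and L = h/√(8m_eE_1) = 5.81×10^-10 m = 0.581 nm.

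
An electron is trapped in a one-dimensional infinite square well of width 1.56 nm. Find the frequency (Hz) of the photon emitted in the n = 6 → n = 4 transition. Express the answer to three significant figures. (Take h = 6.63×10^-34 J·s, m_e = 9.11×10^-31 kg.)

E_1 = h²/(8m_eL²) = 2.478×10^-20 J and ΔE = (6² − 4²)E_1 = 4.956×10^-19 J.
f = ΔE/h = 4.956×10^-19/6.63×10^-34 = 7.48×10^14 Hz.

f = 7.48×10^14 Hz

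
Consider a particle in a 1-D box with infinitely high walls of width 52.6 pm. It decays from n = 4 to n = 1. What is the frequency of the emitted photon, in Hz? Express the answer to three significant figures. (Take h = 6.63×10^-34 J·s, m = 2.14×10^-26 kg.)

f = 2.10×10^13 Hz

E_1 = h²/(8mL²) = 9.280×10^-22 J and ΔE = (4² − 1²)E_1 = 1.392×10^-20 J.
f = ΔE/h = 1.392×10^-20/6.63×10^-34 = 2.10×10^13 Hz.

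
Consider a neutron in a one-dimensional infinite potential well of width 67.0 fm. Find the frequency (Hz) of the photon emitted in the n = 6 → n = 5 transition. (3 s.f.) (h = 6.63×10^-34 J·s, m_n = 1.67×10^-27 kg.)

f = 1.22×10^20 Hz

E_1 = h²/(8m_nL²) = 7.329×10^-15 J and ΔE = (6² − 5²)E_1 = 8.062×10^-14 J.
f = ΔE/h = 8.062×10^-14/6.63×10^-34 = 1.22×10^20 Hz.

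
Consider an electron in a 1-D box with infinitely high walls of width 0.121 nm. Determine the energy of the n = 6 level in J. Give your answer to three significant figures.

E_6 = 1.48×10^-16 J

For an infinite well E_n = n²h²/(8m_eL²), so E_1 = h²/(8m_eL²) = (6.626×10^-34)²/(8·9.109×10^-31·(1.21×10^-10 m)²) = 4.115×10^-18 J.
Then E_6 = 6²·E_1 = 36·4.115×10^-18 J = 1.48×10^-16 J.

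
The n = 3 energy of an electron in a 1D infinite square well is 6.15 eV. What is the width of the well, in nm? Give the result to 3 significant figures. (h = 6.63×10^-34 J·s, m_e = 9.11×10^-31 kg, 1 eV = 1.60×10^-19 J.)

L = 0.743 nm

From E_n = n²h²/(8m_eL²), L = n·h/√(8m_eE_n).
E_3 = 6.15 eV = 9.840×10^-19 J, so L = 3·6.63×10^-34/√(8·9.11×10^-31·9.840×10^-19) = 7.43×10^-10 m = 0.743 nm.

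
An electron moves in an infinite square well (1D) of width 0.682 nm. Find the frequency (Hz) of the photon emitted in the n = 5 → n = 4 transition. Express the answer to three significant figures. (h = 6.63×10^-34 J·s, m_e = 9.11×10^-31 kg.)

E_1 = h²/(8m_eL²) = 1.297×10^-19 J and ΔE = (5² − 4²)E_1 = 1.167×10^-18 J.
f = ΔE/h = 1.167×10^-18/6.63×10^-34 = 1.76×10^15 Hz.

f = 1.76×10^15 Hz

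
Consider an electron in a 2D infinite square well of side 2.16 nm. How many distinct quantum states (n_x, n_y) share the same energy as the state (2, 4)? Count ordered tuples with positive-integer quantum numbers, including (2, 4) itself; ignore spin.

The level has n_x² + n_y² = 20. The ordered positive-integer solutions are (2, 4), (4, 2).
That gives 2 states.

degeneracy = 2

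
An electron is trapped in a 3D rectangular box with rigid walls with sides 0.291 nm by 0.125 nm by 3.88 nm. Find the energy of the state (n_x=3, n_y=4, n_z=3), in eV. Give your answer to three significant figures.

E = 425 eV

For a 3D rectangular well E = (h²/8m_e)·Σ n_i²/L_i² = (6.626×10^-34)²/(8·9.109×10^-31) · [3²/(0.291 nm)² + 4²/(0.125 nm)² + 3²/(3.88 nm)²].
Evaluating gives E = 6.813×10^-17 J = 425 eV.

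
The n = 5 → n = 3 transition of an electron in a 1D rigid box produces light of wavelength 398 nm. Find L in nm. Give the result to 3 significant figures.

The photon carries ΔE = hc/λ = 6.626×10^-34·2.998×10^8/3.98×10^-7 m = 4.991×10^-19 J.
Since ΔE = (5² − 3²)E_1, E_1 = 3.119×10^-20 J, and L = h/√(8m_eE_1) = 1.39×10^-9 m = 1.39 nm.

L = 1.39 nm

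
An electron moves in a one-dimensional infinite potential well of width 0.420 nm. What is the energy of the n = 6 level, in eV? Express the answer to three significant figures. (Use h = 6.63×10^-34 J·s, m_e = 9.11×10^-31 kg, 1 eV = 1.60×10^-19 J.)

For an infinite well E_n = n²h²/(8m_eL²), so E_1 = h²/(8m_eL²) = (6.63×10^-34)²/(8·9.11×10^-31·(4.20×10^-10 m)²) = 3.419×10^-19 J.
Then E_6 = 6²·E_1 = 36·3.419×10^-19 J = 1.231×10^-17 J.
Converting, E_6 = 1.231×10^-17 J / (1.60×10^-19 J/eV) = 76.9 eV.

E_6 = 76.9 eV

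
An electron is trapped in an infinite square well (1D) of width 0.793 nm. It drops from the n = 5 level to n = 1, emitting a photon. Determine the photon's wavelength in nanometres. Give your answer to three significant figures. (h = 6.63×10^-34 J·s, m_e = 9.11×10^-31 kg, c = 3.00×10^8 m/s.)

E_1 = h²/(8m_eL²) = 9.591×10^-20 J, so ΔE = (5² − 1²)E_1 = 2.302×10^-18 J.
λ = hc/ΔE = (6.63×10^-34·3.00×10^8)/2.302×10^-18 = 8.64×10^-8 m = 86.4 nm.

λ = 86.4 nm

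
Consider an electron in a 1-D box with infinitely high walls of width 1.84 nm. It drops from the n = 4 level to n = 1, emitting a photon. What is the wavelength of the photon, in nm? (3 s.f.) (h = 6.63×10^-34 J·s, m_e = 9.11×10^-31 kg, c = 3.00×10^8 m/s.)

λ = 744 nm

E_1 = h²/(8m_eL²) = 1.781×10^-20 J, so ΔE = (4² − 1²)E_1 = 2.672×10^-19 J.
λ = hc/ΔE = (6.63×10^-34·3.00×10^8)/2.672×10^-19 = 7.44×10^-7 m = 744 nm.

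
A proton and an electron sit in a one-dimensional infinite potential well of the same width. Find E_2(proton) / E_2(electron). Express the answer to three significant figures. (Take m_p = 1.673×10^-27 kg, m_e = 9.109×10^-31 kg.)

E_n ∝ 1/m at fixed n and L, so the ratio is m_e/m_p = 9.109×10^-31/1.673×10^-27 = 5.44×10^-4.

5.44×10^-4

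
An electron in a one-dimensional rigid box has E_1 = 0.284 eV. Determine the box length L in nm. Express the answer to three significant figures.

From E_n = n²h²/(8m_eL²), L = n·h/√(8m_eE_n).
E_1 = 0.284 eV = 4.550×10^-20 J, so L = 1·6.626×10^-34/√(8·9.109×10^-31·4.550×10^-20) = 1.15×10^-9 m = 1.15 nm.

L = 1.15 nm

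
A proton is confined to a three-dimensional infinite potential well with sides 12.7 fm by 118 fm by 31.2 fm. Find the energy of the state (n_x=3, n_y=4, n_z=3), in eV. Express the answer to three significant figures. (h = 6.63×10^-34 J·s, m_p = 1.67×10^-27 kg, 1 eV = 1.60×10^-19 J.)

For a 3D rectangular well E = (h²/8m_p)·Σ n_i²/L_i² = (6.63×10^-34)²/(8·1.67×10^-27) · [3²/(12.7 fm)² + 4²/(118 fm)² + 3²/(31.2 fm)²].
Evaluating gives E = 2.178×10^-12 J = 1.36×10^7 eV.

E = 1.36×10^7 eV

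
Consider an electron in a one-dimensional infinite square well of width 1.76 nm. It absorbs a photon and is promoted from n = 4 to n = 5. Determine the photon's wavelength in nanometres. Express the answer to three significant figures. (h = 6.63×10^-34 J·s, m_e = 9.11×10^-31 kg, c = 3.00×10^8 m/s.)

λ = 1.14×10^3 nm

E_1 = h²/(8m_eL²) = 1.947×10^-20 J, so ΔE = (5² − 4²)E_1 = 1.752×10^-19 J.
λ = hc/ΔE = (6.63×10^-34·3.00×10^8)/1.752×10^-19 = 1.14×10^-6 m = 1.14×10^3 nm.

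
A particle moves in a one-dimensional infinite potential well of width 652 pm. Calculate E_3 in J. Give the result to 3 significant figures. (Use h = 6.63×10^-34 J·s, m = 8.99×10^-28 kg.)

E_3 = 1.29×10^-21 J

For an infinite well E_n = n²h²/(8mL²), so E_1 = h²/(8mL²) = (6.63×10^-34)²/(8·8.99×10^-28·(6.52×10^-10 m)²) = 1.438×10^-22 J.
Then E_3 = 3²·E_1 = 9·1.438×10^-22 J = 1.29×10^-21 J.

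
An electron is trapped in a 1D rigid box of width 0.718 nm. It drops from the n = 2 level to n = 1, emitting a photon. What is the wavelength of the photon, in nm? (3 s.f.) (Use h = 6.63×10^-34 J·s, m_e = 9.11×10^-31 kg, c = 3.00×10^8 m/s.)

λ = 567 nm

E_1 = h²/(8m_eL²) = 1.170×10^-19 J, so ΔE = (2² − 1²)E_1 = 3.510×10^-19 J.
λ = hc/ΔE = (6.63×10^-34·3.00×10^8)/3.510×10^-19 = 5.67×10^-7 m = 567 nm.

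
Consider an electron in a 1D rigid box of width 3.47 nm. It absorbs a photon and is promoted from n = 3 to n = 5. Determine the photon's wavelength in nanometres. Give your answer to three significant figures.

λ = 2.48×10^3 nm

E_1 = h²/(8m_eL²) = 5.004×10^-21 J, so ΔE = (5² − 3²)E_1 = 8.006×10^-20 J.
λ = hc/ΔE = (6.626×10^-34·2.998×10^8)/8.006×10^-20 = 2.48×10^-6 m = 2.48×10^3 nm.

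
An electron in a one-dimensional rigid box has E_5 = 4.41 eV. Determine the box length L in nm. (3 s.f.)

From E_n = n²h²/(8m_eL²), L = n·h/√(8m_eE_n).
E_5 = 4.41 eV = 7.065×10^-19 J, so L = 5·6.626×10^-34/√(8·9.109×10^-31·7.065×10^-19) = 1.46×10^-9 m = 1.46 nm.

L = 1.46 nm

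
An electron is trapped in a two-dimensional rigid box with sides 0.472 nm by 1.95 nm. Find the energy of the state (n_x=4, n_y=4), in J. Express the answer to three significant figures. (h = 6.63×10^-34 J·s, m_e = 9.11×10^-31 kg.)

For a 2D rectangular well E = (h²/8m_e)·Σ n_i²/L_i² = (6.63×10^-34)²/(8·9.11×10^-31) · [4²/(0.472 nm)² + 4²/(1.95 nm)²].
Evaluating gives E = 4.59×10^-18 J.

E = 4.59×10^-18 J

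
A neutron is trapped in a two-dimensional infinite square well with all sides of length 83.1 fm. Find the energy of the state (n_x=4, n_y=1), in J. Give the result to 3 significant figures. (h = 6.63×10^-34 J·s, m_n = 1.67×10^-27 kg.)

For a 2D rectangular well E = (h²/8m_n)·Σ n_i²/L_i² = (6.63×10^-34)²/(8·1.67×10^-27) · [4²/(83.1 fm)² + 1²/(83.1 fm)²].
Evaluating gives E = 8.10×10^-14 J.

E = 8.10×10^-14 J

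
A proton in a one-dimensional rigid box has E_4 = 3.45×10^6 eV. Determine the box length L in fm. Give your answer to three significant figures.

From E_n = n²h²/(8m_pL²), L = n·h/√(8m_pE_n).
E_4 = 3.45×10^6 eV = 5.527×10^-13 J, so L = 4·6.626×10^-34/√(8·1.673×10^-27·5.527×10^-13) = 3.08×10^-14 m = 30.8 fm.

L = 30.8 fm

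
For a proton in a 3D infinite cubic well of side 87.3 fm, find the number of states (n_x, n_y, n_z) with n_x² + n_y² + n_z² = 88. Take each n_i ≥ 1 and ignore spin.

degeneracy = 3

The level has n_x² + n_y² + n_z² = 88. The ordered positive-integer solutions are (4, 6, 6), (6, 4, 6), (6, 6, 4).
That gives 3 states.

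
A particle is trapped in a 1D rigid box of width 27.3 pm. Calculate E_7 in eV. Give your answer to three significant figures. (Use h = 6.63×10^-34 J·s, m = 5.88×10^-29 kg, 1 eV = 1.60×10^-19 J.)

E_7 = 384 eV

For an infinite well E_n = n²h²/(8mL²), so E_1 = h²/(8mL²) = (6.63×10^-34)²/(8·5.88×10^-29·(2.73×10^-11 m)²) = 1.254×10^-18 J.
Then E_7 = 7²·E_1 = 49·1.254×10^-18 J = 6.145×10^-17 J.
Converting, E_7 = 6.145×10^-17 J / (1.60×10^-19 J/eV) = 384 eV.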